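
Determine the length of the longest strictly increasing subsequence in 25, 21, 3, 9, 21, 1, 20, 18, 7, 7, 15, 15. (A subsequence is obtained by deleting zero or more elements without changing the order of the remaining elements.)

Let dp[i] be the longest increasing subsequence ending at position i. Then dp = [1, 1, 1, 2, 3, 1, 3, 3, 2, 2, 3, 3].
The maximum is 3; one witness is 3, 9, 21 at positions 3,4,5.

3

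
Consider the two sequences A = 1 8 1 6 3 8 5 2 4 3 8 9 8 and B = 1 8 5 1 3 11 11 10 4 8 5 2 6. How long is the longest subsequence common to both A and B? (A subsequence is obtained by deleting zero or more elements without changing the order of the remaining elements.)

7

A longest common subsequence is 1, 8, 1, 3, 8, 5, 2 (length 7); the LCS DP confirms no longer common subsequence exists.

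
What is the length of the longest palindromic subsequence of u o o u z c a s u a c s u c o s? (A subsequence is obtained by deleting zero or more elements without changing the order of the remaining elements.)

One longest palindromic subsequence is oucauacuo (positions 3,4,6,7,9,10,11,13,15); it reads the same forward and backward, and the interval DP gives dp[1][16] = 9.

9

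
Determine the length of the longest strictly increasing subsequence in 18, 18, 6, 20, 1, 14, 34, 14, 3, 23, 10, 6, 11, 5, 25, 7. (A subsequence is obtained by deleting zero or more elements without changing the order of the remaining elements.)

One longest increasing subsequence is 1, 3, 10, 11, 25 (positions 5,9,11,13,15), of length 5; no longer one exists.

5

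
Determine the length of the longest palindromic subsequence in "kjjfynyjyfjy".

7

One longest palindromic subsequence is jfyjyfj (positions 3,4,5,8,9,10,11); it reads the same forward and backward, and the interval DP gives dp[1][12] = 7.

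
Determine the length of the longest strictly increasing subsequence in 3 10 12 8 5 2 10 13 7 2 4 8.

Scanning left to right, the best length ending at each element is: 3→1, 10→2, 12→3, 8→2, 5→2, 2→1, 10→3, 13→4, 7→3, 2→1, 4→2, 8→4.
So the longest increasing subsequence has length 4, e.g. 3, 10, 12, 13.

4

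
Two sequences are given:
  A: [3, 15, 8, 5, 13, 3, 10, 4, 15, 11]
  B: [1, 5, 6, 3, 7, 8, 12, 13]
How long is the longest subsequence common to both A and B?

3

A longest common subsequence is 3, 8, 13 (length 3); the LCS DP confirms no longer common subsequence exists.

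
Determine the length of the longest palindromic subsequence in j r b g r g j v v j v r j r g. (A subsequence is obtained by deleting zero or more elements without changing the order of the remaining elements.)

Using dp[i][j] = 2 + dp[i+1][j−1] if the ends match, else max(dp[i+1][j], dp[i][j−1]):
dp[1][15] = 9. A witness is grjvjvjrg at positions 4,5,7,9,10,11,13,14,15.

9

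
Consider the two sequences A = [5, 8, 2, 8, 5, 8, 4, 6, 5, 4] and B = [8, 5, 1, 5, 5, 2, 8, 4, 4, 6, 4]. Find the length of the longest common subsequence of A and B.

6

Backtracking the LCS table gives one alignment: 5 (A1,B5) → 2 (A3,B6) → 8 (A4,B7) → 4 (A7,B9) → 6 (A8,B10) → 4 (A10,B11).
So the longest common subsequence has length 6.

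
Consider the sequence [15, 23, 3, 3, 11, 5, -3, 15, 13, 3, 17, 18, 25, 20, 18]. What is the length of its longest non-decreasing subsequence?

7

Scanning left to right, the best length ending at each element is: 15→1, 23→2, 3→1, 3→2, 11→3, 5→3, -3→1, 15→4, 13→4, 3→3, 17→5, 18→6, 25→7, 20→7, 18→7.
So the longest non-decreasing subsequence has length 7, e.g. 3, 3, 11, 15, 17, 18, 25.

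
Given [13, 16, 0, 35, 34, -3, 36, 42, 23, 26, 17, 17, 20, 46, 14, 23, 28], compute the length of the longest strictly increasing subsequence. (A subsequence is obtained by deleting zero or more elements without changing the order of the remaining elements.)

6

Scanning left to right, the best length ending at each element is: 13→1, 16→2, 0→1, 35→3, 34→3, -3→1, 36→4, 42→5, 23→3, 26→4, 17→3, 17→3, 20→4, 46→6, 14→2, 23→5, 28→6.
So the longest increasing subsequence has length 6, e.g. 13, 16, 35, 36, 42, 46.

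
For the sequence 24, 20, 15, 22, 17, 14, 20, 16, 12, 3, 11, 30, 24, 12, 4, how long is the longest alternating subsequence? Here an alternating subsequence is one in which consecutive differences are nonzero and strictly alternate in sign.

Track the best alternating length ending on an up-step vs a down-step at each position: up/down = 1/1, 1/2, 1/2, 3/2, 3/4, 1/4, 5/4, 5/6, 1/6, 1/6, 7/6, 7/1, 7/8, 7/8, 7/8.
The maximum over both is 8; one such subsequence is 24, 20, 22, 17, 20, 16, 30, 24.

8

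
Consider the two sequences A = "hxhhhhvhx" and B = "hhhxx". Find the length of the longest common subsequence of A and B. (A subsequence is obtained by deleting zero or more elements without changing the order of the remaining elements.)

Backtracking the LCS table gives one alignment: h (A1,B1) → h (A3,B2) → h (A4,B3) → x (A9,B5).
So the longest common subsequence has length 4.

4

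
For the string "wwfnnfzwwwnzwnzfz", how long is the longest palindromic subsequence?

Using dp[i][j] = 2 + dp[i+1][j−1] if the ends match, else max(dp[i+1][j], dp[i][j−1]):
dp[1][17] = 9. A witness is fnzwwwznf at positions 3,5,7,8,9,10,12,14,16.

9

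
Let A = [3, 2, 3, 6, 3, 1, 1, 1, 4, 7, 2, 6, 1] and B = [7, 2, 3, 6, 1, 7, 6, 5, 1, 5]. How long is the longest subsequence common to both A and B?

7

Backtracking the LCS table gives one alignment: 2 (A2,B2) → 3 (A3,B3) → 6 (A4,B4) → 1 (A8,B5) → 7 (A10,B6) → 6 (A12,B7) → 1 (A13,B9).
So the longest common subsequence has length 7.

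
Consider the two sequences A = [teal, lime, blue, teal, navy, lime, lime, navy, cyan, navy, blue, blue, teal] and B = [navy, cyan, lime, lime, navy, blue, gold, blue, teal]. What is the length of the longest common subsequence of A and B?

Backtracking the LCS table gives one alignment: navy (A5,B1) → lime (A6,B3) → lime (A7,B4) → navy (A10,B5) → blue (A11,B6) → blue (A12,B8) → teal (A13,B9).
So the longest common subsequence has length 7.

7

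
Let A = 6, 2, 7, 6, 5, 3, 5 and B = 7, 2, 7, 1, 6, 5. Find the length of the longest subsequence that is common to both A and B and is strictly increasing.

2

A longest common strictly increasing subsequence is 2, 7 (length 2); it appears in order in both A and B, and no longer such subsequence exists.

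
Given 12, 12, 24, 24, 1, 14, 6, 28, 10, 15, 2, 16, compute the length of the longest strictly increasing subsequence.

5

Scanning left to right, the best length ending at each element is: 12→1, 12→1, 24→2, 24→2, 1→1, 14→2, 6→2, 28→3, 10→3, 15→4, 2→2, 16→5.
So the longest increasing subsequence has length 5, e.g. 1, 6, 10, 15, 16.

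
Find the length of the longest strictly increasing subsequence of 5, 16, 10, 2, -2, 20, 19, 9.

One longest increasing subsequence is 5, 16, 20 (positions 1,2,6), of length 3; no longer one exists.

3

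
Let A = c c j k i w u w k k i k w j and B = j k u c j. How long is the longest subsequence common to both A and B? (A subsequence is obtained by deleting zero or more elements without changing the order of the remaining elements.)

Backtracking the LCS table gives one alignment: j (A3,B1) → k (A4,B2) → u (A7,B3) → j (A14,B5).
So the longest common subsequence has length 4.

4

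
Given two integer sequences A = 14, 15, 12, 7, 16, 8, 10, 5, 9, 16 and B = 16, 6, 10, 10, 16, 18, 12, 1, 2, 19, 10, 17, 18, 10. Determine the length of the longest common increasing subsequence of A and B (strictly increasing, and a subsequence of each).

A longest common strictly increasing subsequence is 10, 16 (length 2); it appears in order in both A and B, and no longer such subsequence exists.

2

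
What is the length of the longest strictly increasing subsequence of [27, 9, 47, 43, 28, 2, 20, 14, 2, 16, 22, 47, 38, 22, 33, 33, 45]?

6

Let dp[i] be the longest increasing subsequence ending at position i. Then dp = [1, 1, 2, 2, 2, 1, 2, 2, 1, 3, 4, 5, 5, 4, 5, 5, 6].
The maximum is 6; one witness is 9, 14, 16, 22, 38, 45 at positions 2,8,10,11,13,17.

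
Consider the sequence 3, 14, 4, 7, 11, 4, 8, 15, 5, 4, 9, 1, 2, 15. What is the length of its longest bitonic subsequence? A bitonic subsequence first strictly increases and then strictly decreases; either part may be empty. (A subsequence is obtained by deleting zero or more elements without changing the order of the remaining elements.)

Let inc[i] be the LIS ending at i and dec[i] the longest strictly decreasing subsequence starting at i. inc = [1, 2, 2, 3, 4, 2, 4, 5, 3, 2, 5, 1, 2, 6], dec = [2, 6, 2, 4, 5, 2, 4, 4, 3, 2, 2, 1, 1, 1].
max_i inc[i]+dec[i]−1 = 8, with one witness 3, 4, 7, 11, 8, 5, 4, 2.

8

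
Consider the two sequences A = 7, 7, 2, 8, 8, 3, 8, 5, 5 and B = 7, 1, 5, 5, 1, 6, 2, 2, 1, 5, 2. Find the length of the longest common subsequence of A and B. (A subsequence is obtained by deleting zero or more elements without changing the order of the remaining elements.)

3

Backtracking the LCS table gives one alignment: 7 (A1,B1) → 2 (A3,B8) → 5 (A8,B10).
So the longest common subsequence has length 3.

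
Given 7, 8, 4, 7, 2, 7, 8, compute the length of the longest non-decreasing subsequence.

4

Scanning left to right, the best length ending at each element is: 7→1, 8→2, 4→1, 7→2, 2→1, 7→3, 8→4.
So the longest non-decreasing subsequence has length 4, e.g. 7, 7, 7, 8.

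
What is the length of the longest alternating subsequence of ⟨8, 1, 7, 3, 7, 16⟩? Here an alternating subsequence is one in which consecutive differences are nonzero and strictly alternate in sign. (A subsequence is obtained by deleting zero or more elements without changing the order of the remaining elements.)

5

Track the best alternating length ending on an up-step vs a down-step at each position: up/down = 1/1, 1/2, 3/2, 3/4, 5/2, 5/1.
The maximum over both is 5; one such subsequence is 8, 1, 7, 3, 7.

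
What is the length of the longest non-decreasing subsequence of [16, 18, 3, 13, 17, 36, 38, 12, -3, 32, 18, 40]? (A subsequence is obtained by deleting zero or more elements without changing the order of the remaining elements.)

6

Let dp[i] be the longest non-decreasing subsequence ending at position i. Then dp = [1, 2, 1, 2, 3, 4, 5, 2, 1, 4, 4, 6].
The maximum is 6; one witness is 3, 13, 17, 36, 38, 40 at positions 3,4,5,6,7,12.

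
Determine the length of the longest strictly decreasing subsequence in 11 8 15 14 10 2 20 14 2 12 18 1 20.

Let dp[i] be the longest decreasing subsequence ending at position i. Then dp = [1, 2, 1, 2, 3, 4, 1, 2, 4, 3, 2, 5, 1].
The maximum is 5; one witness is 15, 14, 10, 2, 1 at positions 3,4,5,6,12.

5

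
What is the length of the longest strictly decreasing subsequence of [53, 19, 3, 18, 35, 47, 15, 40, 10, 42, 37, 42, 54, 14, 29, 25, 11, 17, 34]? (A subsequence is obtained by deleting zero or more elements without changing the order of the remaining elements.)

Scanning left to right, the best length ending at each element is: 53→1, 19→2, 3→3, 18→3, 35→2, 47→2, 15→4, 40→3, 10→5, 42→3, 37→4, 42→3, 54→1, 14→5, 29→5, 25→6, 11→7, 17→7, 34→5.
So the longest decreasing subsequence has length 7, e.g. 53, 47, 40, 37, 29, 25, 11.

7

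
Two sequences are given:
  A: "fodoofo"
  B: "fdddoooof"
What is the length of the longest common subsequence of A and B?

A longest common subsequence is fooof (length 5); the LCS DP confirms no longer common subsequence exists.

5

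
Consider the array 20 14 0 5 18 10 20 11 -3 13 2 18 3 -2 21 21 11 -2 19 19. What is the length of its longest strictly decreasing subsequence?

5

One longest decreasing subsequence is 20, 14, 5, 2, -2 (positions 1,2,4,11,14), of length 5; no longer one exists.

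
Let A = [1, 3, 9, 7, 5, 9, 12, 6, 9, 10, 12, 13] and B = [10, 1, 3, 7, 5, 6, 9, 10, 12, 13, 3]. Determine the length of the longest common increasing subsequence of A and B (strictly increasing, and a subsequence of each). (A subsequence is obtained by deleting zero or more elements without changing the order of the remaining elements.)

For each value that appears in both, track the longest common increasing run ending there.
The best achievable length is 8; one witness is 1, 3, 5, 6, 9, 10, 12, 13 (A-positions 1,2,5,8,9,10,11,12, B-positions 2,3,5,6,7,8,9,10).

8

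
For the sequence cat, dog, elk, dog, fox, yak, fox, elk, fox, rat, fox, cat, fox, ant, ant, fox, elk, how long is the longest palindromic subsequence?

One longest palindromic subsequence is elk fox fox fox rat fox fox fox elk (positions 3,5,7,9,10,11,13,16,17); it reads the same forward and backward, and the interval DP gives dp[1][17] = 9.

9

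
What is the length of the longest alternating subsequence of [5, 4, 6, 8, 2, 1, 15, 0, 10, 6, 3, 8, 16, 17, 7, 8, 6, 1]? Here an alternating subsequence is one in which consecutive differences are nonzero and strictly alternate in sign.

Track the best alternating length ending on an up-step vs a down-step at each position: up/down = 1/1, 1/2, 3/1, 3/1, 1/4, 1/4, 5/1, 1/6, 7/6, 7/8, 7/8, 9/8, 9/1, 9/1, 9/10, 11/10, 9/12, 7/12.
The maximum over both is 12; one such subsequence is 5, 4, 6, 2, 15, 0, 10, 6, 8, 7, 8, 6.

12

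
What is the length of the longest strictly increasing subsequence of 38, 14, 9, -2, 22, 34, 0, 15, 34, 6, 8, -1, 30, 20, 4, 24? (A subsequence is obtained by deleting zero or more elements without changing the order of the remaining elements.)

6

One longest increasing subsequence is -2, 0, 6, 8, 20, 24 (positions 4,7,10,11,14,16), of length 6; no longer one exists.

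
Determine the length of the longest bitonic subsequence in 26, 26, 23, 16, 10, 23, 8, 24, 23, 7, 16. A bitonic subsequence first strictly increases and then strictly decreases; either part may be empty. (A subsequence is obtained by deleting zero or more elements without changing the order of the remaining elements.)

6

One longest bitonic subsequence is 26, 23, 16, 10, 8, 7 (positions 1,3,4,5,7,10): it rises to 26 then falls. Length 6 is optimal.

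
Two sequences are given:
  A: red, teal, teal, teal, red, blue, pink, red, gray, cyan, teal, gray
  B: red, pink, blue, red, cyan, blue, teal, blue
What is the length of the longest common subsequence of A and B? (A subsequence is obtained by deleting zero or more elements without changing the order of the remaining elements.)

Backtracking the LCS table gives one alignment: red (A1,B1) → blue (A6,B3) → red (A8,B4) → cyan (A10,B5) → teal (A11,B7).
So the longest common subsequence has length 5.

5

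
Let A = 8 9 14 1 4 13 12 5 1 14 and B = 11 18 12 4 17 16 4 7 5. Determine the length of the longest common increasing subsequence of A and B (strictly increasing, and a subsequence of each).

2

A longest common strictly increasing subsequence is 4, 5 (length 2); it appears in order in both A and B, and no longer such subsequence exists.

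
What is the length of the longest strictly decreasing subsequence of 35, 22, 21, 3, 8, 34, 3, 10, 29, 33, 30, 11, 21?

5

Let dp[i] be the longest decreasing subsequence ending at position i. Then dp = [1, 2, 3, 4, 4, 2, 5, 4, 3, 3, 4, 5, 5].
The maximum is 5; one witness is 35, 22, 21, 8, 3 at positions 1,2,3,5,7.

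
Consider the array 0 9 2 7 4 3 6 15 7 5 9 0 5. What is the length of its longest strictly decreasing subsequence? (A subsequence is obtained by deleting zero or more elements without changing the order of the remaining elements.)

Scanning left to right, the best length ending at each element is: 0→1, 9→1, 2→2, 7→2, 4→3, 3→4, 6→3, 15→1, 7→2, 5→4, 9→2, 0→5, 5→4.
So the longest decreasing subsequence has length 5, e.g. 9, 7, 4, 3, 0.

5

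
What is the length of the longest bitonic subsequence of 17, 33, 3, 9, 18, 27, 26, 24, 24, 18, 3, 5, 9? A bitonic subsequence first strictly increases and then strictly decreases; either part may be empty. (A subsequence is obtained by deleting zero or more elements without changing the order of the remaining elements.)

One longest bitonic subsequence is 3, 9, 18, 27, 26, 24, 18, 9 (positions 3,4,5,6,7,9,10,13): it rises to 27 then falls. Length 8 is optimal.

8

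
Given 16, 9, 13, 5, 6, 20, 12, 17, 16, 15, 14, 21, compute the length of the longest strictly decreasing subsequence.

5

Let dp[i] be the longest decreasing subsequence ending at position i. Then dp = [1, 2, 2, 3, 3, 1, 3, 2, 3, 4, 5, 1].
The maximum is 5; one witness is 20, 17, 16, 15, 14 at positions 6,8,9,10,11.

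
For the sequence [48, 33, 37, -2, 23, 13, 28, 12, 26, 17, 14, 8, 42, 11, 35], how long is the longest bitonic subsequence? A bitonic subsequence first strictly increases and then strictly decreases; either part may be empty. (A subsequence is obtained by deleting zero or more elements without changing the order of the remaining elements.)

One longest bitonic subsequence is 48, 37, 28, 26, 17, 14, 11 (positions 1,3,7,9,10,11,14): it rises to 48 then falls. Length 7 is optimal.

7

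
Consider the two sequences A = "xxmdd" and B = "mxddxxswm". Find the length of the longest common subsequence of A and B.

Backtracking the LCS table gives one alignment: x (A1,B5) → x (A2,B6) → m (A3,B9).
So the longest common subsequence has length 3.

3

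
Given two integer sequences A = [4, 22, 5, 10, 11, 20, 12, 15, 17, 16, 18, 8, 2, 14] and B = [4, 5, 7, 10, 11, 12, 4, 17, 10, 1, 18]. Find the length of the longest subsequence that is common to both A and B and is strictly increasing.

A longest common strictly increasing subsequence is 4, 5, 10, 11, 12, 17, 18 (length 7); it appears in order in both A and B, and no longer such subsequence exists.

7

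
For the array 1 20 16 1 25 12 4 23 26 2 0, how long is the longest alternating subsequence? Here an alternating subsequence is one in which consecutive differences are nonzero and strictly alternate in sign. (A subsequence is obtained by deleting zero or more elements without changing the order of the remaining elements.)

7

A longest alternating subsequence is 1, 20, 16, 25, 12, 23, 2 (positions 1,2,3,5,6,8,10); its 6 consecutive differences strictly alternate in sign, and length 7 is optimal.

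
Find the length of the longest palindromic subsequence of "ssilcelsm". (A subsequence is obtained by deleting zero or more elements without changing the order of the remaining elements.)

5

One longest palindromic subsequence is slels (positions 2,4,6,7,8); it reads the same forward and backward, and the interval DP gives dp[1][9] = 5.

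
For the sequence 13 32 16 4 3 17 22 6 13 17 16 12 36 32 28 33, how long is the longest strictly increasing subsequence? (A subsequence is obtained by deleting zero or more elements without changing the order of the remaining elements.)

One longest increasing subsequence is 13, 16, 17, 22, 32, 33 (positions 1,3,6,7,14,16), of length 6; no longer one exists.

6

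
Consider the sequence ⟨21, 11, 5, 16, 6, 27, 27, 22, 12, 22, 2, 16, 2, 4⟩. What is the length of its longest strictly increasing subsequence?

4

One longest increasing subsequence is 5, 6, 12, 22 (positions 3,5,9,10), of length 4; no longer one exists.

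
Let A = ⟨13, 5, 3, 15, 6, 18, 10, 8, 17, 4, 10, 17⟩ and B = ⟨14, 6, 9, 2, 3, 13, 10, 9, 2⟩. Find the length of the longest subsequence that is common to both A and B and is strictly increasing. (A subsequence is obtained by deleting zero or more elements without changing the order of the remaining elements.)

For each value that appears in both, track the longest common increasing run ending there.
The best achievable length is 2; one witness is 6, 10 (A-positions 5,7, B-positions 2,7).

2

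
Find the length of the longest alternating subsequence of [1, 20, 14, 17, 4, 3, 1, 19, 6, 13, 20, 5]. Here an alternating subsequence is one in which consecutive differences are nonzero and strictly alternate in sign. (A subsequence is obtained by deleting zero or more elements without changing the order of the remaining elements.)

9

A longest alternating subsequence is 1, 20, 14, 17, 4, 19, 6, 13, 5 (positions 1,2,3,4,5,8,9,10,12); its 8 consecutive differences strictly alternate in sign, and length 9 is optimal.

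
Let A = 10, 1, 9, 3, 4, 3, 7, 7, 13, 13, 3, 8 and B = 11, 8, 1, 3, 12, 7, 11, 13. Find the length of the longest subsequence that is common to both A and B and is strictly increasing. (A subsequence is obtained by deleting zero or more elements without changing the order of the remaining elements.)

For each value that appears in both, track the longest common increasing run ending there.
The best achievable length is 4; one witness is 1, 3, 7, 13 (A-positions 2,4,7,9, B-positions 3,4,6,8).

4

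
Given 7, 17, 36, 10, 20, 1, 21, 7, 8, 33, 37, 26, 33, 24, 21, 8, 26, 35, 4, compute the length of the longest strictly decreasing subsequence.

Let dp[i] be the longest decreasing subsequence ending at position i. Then dp = [1, 1, 1, 2, 2, 3, 2, 3, 3, 2, 1, 3, 2, 4, 5, 6, 3, 2, 7].
The maximum is 7; one witness is 36, 33, 26, 24, 21, 8, 4 at positions 3,10,12,14,15,16,19.

7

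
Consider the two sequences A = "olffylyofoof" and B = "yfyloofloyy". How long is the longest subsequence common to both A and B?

6

A longest common subsequence is fylofo (length 6); the LCS DP confirms no longer common subsequence exists.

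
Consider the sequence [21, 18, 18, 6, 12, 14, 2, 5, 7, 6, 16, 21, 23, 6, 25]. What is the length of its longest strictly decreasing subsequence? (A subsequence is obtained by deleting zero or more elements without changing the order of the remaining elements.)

Let dp[i] be the longest decreasing subsequence ending at position i. Then dp = [1, 2, 2, 3, 3, 3, 4, 4, 4, 5, 3, 1, 1, 5, 1].
The maximum is 5; one witness is 21, 18, 12, 7, 6 at positions 1,2,5,9,10.

5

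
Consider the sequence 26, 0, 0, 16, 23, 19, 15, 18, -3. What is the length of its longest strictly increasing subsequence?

3

Scanning left to right, the best length ending at each element is: 26→1, 0→1, 0→1, 16→2, 23→3, 19→3, 15→2, 18→3, -3→1.
So the longest increasing subsequence has length 3, e.g. 0, 16, 23.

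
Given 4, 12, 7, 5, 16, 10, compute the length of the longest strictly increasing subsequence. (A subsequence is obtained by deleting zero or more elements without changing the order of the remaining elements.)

3

Let dp[i] be the longest increasing subsequence ending at position i. Then dp = [1, 2, 2, 2, 3, 3].
The maximum is 3; one witness is 4, 12, 16 at positions 1,2,5.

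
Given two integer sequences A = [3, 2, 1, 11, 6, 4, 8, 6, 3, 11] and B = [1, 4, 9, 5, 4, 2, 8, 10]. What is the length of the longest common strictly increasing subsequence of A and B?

3

For each value that appears in both, track the longest common increasing run ending there.
The best achievable length is 3; one witness is 1, 4, 8 (A-positions 3,6,7, B-positions 1,2,7).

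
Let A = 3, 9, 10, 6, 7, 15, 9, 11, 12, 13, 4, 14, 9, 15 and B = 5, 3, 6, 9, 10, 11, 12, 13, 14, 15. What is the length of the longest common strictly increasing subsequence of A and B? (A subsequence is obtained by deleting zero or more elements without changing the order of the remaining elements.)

For each value that appears in both, track the longest common increasing run ending there.
The best achievable length is 8; one witness is 3, 6, 9, 11, 12, 13, 14, 15 (A-positions 1,4,7,8,9,10,12,14, B-positions 2,3,4,6,7,8,9,10).

8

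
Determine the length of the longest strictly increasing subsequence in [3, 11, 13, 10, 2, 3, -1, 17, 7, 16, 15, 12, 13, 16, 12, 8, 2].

Let dp[i] be the longest increasing subsequence ending at position i. Then dp = [1, 2, 3, 2, 1, 2, 1, 4, 3, 4, 4, 4, 5, 6, 4, 4, 2].
The maximum is 6; one witness is 2, 3, 7, 12, 13, 16 at positions 5,6,9,12,13,14.

6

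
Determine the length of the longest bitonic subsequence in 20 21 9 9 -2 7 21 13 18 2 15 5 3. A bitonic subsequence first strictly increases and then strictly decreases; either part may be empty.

Let inc[i] be the LIS ending at i and dec[i] the longest strictly decreasing subsequence starting at i. inc = [1, 2, 1, 1, 1, 2, 3, 3, 4, 2, 4, 3, 3], dec = [5, 5, 4, 4, 1, 3, 5, 3, 4, 1, 3, 2, 1].
max_i inc[i]+dec[i]−1 = 7, with one witness -2, 7, 21, 18, 15, 5, 3.

7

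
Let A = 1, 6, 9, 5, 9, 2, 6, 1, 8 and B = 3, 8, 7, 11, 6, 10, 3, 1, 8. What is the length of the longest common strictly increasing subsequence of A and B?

For each value that appears in both, track the longest common increasing run ending there.
The best achievable length is 2; one witness is 6, 8 (A-positions 2,9, B-positions 5,9).

2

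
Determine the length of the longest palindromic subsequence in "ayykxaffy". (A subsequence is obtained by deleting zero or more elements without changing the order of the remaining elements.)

4

Using dp[i][j] = 2 + dp[i+1][j−1] if the ends match, else max(dp[i+1][j], dp[i][j−1]):
dp[1][9] = 4. A witness is yffy at positions 2,7,8,9.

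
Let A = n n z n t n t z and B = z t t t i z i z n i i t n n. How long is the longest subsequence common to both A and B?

A longest common subsequence is zntn (length 4); the LCS DP confirms no longer common subsequence exists.

4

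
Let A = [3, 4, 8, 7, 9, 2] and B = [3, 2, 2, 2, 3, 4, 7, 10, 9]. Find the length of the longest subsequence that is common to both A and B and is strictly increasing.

4

A longest common strictly increasing subsequence is 3, 4, 7, 9 (length 4); it appears in order in both A and B, and no longer such subsequence exists.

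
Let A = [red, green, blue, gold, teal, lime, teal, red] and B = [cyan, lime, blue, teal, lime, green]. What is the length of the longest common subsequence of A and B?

Backtracking the LCS table gives one alignment: blue (A3,B3) → teal (A5,B4) → lime (A6,B5).
So the longest common subsequence has length 3.

3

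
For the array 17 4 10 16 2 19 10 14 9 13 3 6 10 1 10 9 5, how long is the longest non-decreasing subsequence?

5

Scanning left to right, the best length ending at each element is: 17→1, 4→1, 10→2, 16→3, 2→1, 19→4, 10→3, 14→4, 9→2, 13→4, 3→2, 6→3, 10→4, 1→1, 10→5, 9→4, 5→3.
So the longest non-decreasing subsequence has length 5, e.g. 4, 10, 10, 10, 10.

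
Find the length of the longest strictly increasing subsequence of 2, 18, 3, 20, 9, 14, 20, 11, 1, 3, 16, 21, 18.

6

Let dp[i] be the longest increasing subsequence ending at position i. Then dp = [1, 2, 2, 3, 3, 4, 5, 4, 1, 2, 5, 6, 6].
The maximum is 6; one witness is 2, 3, 9, 14, 20, 21 at positions 1,3,5,6,7,12.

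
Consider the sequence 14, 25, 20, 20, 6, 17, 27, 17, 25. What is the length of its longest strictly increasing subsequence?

Let dp[i] be the longest increasing subsequence ending at position i. Then dp = [1, 2, 2, 2, 1, 2, 3, 2, 3].
The maximum is 3; one witness is 14, 25, 27 at positions 1,2,7.

3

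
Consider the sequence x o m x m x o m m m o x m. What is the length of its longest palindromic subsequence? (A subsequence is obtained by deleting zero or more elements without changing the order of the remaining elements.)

9

One longest palindromic subsequence is mxommmoxm (positions 3,4,7,8,9,10,11,12,13); it reads the same forward and backward, and the interval DP gives dp[1][13] = 9.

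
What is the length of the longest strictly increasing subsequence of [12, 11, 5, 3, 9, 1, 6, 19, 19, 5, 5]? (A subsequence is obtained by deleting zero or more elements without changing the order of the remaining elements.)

3

Let dp[i] be the longest increasing subsequence ending at position i. Then dp = [1, 1, 1, 1, 2, 1, 2, 3, 3, 2, 2].
The maximum is 3; one witness is 5, 9, 19 at positions 3,5,8.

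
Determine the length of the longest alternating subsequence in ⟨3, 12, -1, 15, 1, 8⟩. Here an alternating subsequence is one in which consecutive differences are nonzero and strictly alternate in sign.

6

Track the best alternating length ending on an up-step vs a down-step at each position: up/down = 1/1, 2/1, 1/3, 4/1, 4/5, 6/5.
The maximum over both is 6; one such subsequence is 3, 12, -1, 15, 1, 8.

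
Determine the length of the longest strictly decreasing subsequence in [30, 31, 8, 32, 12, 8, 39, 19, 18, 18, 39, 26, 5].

4

Let dp[i] be the longest decreasing subsequence ending at position i. Then dp = [1, 1, 2, 1, 2, 3, 1, 2, 3, 3, 1, 2, 4].
The maximum is 4; one witness is 30, 12, 8, 5 at positions 1,5,6,13.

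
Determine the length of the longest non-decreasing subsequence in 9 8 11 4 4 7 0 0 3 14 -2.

One longest non-decreasing subsequence is 4, 4, 7, 14 (positions 4,5,6,10), of length 4; no longer one exists.

4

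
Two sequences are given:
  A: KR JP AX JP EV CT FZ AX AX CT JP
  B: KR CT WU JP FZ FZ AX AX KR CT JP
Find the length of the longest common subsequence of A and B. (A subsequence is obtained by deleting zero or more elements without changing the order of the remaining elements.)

A longest common subsequence is KR, JP, FZ, AX, AX, CT, JP (length 7); the LCS DP confirms no longer common subsequence exists.

7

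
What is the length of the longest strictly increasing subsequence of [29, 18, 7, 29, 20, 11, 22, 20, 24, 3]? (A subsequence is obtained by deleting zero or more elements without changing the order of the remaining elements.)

Scanning left to right, the best length ending at each element is: 29→1, 18→1, 7→1, 29→2, 20→2, 11→2, 22→3, 20→3, 24→4, 3→1.
So the longest increasing subsequence has length 4, e.g. 18, 20, 22, 24.

4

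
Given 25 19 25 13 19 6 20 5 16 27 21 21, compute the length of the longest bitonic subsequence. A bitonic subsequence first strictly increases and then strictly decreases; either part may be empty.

One longest bitonic subsequence is 25, 19, 13, 6, 5 (positions 1,2,4,6,8): it rises to 25 then falls. Length 5 is optimal.

5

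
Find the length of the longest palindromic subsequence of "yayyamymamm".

Using dp[i][j] = 2 + dp[i+1][j−1] if the ends match, else max(dp[i+1][j], dp[i][j−1]):
dp[1][11] = 6. A witness is yayyay at positions 1,2,3,4,5,7.

6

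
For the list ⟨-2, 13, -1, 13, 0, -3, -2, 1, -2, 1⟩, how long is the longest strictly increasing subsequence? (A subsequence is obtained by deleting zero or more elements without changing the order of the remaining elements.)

One longest increasing subsequence is -2, -1, 0, 1 (positions 1,3,5,8), of length 4; no longer one exists.

4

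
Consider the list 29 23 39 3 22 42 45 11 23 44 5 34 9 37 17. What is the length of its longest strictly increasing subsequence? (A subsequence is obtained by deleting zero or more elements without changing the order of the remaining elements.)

One longest increasing subsequence is 3, 22, 23, 34, 37 (positions 4,5,9,12,14), of length 5; no longer one exists.

5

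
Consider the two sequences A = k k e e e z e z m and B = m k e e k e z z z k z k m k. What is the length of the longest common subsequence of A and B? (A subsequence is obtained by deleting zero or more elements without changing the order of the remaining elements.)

7

A longest common subsequence is keeezzm (length 7); the LCS DP confirms no longer common subsequence exists.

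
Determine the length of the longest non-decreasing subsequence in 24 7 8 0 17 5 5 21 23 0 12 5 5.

5

One longest non-decreasing subsequence is 7, 8, 17, 21, 23 (positions 2,3,5,8,9), of length 5; no longer one exists.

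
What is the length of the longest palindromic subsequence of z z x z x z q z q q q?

Using dp[i][j] = 2 + dp[i+1][j−1] if the ends match, else max(dp[i+1][j], dp[i][j−1]):
dp[1][11] = 7. A witness is zzxzxzz at positions 1,2,3,4,5,6,8.

7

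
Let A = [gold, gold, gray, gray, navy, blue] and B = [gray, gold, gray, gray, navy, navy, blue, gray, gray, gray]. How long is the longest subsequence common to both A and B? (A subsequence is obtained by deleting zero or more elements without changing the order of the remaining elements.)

5

A longest common subsequence is gold, gray, gray, navy, blue (length 5); the LCS DP confirms no longer common subsequence exists.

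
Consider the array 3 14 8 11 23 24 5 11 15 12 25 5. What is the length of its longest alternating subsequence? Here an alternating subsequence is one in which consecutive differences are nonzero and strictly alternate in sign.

A longest alternating subsequence is 3, 14, 8, 11, 5, 15, 12, 25, 5 (positions 1,2,3,4,7,9,10,11,12); its 8 consecutive differences strictly alternate in sign, and length 9 is optimal.

9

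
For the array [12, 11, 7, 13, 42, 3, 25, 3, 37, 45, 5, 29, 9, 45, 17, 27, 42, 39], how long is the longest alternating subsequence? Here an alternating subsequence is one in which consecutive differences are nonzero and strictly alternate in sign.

14

A longest alternating subsequence is 12, 11, 13, 3, 25, 3, 37, 5, 29, 9, 45, 17, 42, 39 (positions 1,2,4,6,7,8,9,11,12,13,14,15,17,18); its 13 consecutive differences strictly alternate in sign, and length 14 is optimal.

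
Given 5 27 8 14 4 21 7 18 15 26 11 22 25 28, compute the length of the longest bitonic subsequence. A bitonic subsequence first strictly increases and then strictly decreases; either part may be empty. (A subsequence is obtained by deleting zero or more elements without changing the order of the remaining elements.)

7

Let inc[i] be the LIS ending at i and dec[i] the longest strictly decreasing subsequence starting at i. inc = [1, 2, 2, 3, 1, 4, 2, 4, 4, 5, 3, 5, 6, 7], dec = [2, 5, 2, 2, 1, 4, 1, 3, 2, 2, 1, 1, 1, 1].
max_i inc[i]+dec[i]−1 = 7, with one witness 5, 8, 14, 21, 18, 15, 11.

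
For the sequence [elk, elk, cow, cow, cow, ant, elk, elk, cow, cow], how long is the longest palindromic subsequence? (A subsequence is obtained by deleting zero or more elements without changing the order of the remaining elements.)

One longest palindromic subsequence is elk elk cow cow cow elk elk (positions 1,2,3,4,5,7,8); it reads the same forward and backward, and the interval DP gives dp[1][10] = 7.

7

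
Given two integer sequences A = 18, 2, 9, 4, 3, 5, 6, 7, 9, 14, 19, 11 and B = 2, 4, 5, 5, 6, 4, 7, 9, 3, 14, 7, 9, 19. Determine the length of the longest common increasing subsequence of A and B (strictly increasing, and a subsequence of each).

For each value that appears in both, track the longest common increasing run ending there.
The best achievable length is 8; one witness is 2, 4, 5, 6, 7, 9, 14, 19 (A-positions 2,4,6,7,8,9,10,11, B-positions 1,2,3,5,7,8,10,13).

8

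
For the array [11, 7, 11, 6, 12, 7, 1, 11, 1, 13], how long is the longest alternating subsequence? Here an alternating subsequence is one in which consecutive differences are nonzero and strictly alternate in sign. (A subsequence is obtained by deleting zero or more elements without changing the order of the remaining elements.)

Track the best alternating length ending on an up-step vs a down-step at each position: up/down = 1/1, 1/2, 3/1, 1/4, 5/1, 5/6, 1/6, 7/6, 1/8, 9/1.
The maximum over both is 9; one such subsequence is 11, 7, 11, 6, 12, 7, 11, 1, 13.

9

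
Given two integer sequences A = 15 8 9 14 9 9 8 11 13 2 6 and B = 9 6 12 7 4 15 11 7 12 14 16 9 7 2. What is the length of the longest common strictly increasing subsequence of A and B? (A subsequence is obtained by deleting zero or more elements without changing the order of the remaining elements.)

A longest common strictly increasing subsequence is 9, 11 (length 2); it appears in order in both A and B, and no longer such subsequence exists.

2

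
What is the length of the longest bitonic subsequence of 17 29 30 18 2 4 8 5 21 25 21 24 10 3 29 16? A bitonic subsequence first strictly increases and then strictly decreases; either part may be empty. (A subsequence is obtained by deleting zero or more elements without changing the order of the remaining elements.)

8

Let inc[i] be the LIS ending at i and dec[i] the longest strictly decreasing subsequence starting at i. inc = [1, 2, 3, 2, 1, 2, 3, 3, 4, 5, 4, 5, 4, 2, 6, 5], dec = [4, 5, 5, 4, 1, 2, 3, 2, 3, 4, 3, 3, 2, 1, 2, 1].
max_i inc[i]+dec[i]−1 = 8, with one witness 2, 4, 8, 21, 25, 24, 10, 3.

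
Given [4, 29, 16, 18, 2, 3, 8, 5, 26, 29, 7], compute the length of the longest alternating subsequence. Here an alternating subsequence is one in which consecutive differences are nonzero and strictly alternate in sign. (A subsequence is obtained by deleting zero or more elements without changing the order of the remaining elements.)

A longest alternating subsequence is 4, 29, 16, 18, 2, 8, 5, 26, 7 (positions 1,2,3,4,5,7,8,9,11); its 8 consecutive differences strictly alternate in sign, and length 9 is optimal.

9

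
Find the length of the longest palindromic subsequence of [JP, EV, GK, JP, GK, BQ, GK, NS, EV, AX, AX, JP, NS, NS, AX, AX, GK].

One longest palindromic subsequence is GK AX AX NS NS AX AX GK (positions 3,10,11,13,14,15,16,17); it reads the same forward and backward, and the interval DP gives dp[1][17] = 8.

8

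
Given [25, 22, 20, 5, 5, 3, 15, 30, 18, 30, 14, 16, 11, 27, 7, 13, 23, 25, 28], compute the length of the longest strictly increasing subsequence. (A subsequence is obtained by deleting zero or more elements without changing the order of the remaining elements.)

Scanning left to right, the best length ending at each element is: 25→1, 22→1, 20→1, 5→1, 5→1, 3→1, 15→2, 30→3, 18→3, 30→4, 14→2, 16→3, 11→2, 27→4, 7→2, 13→3, 23→4, 25→5, 28→6.
So the longest increasing subsequence has length 6, e.g. 5, 15, 18, 23, 25, 28.

6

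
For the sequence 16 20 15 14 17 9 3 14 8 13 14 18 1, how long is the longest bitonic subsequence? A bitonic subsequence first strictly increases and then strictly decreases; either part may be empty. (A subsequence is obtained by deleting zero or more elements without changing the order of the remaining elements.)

Let inc[i] be the LIS ending at i and dec[i] the longest strictly decreasing subsequence starting at i. inc = [1, 2, 1, 1, 2, 1, 1, 2, 2, 3, 4, 5, 1], dec = [6, 6, 5, 4, 4, 3, 2, 3, 2, 2, 2, 2, 1].
max_i inc[i]+dec[i]−1 = 7, with one witness 16, 20, 15, 14, 9, 8, 1.

7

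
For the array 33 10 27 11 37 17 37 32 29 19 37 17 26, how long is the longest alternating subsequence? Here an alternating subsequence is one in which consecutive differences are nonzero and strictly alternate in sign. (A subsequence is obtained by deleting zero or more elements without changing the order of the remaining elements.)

A longest alternating subsequence is 33, 10, 27, 11, 37, 17, 37, 32, 37, 17, 26 (positions 1,2,3,4,5,6,7,8,11,12,13); its 10 consecutive differences strictly alternate in sign, and length 11 is optimal.

11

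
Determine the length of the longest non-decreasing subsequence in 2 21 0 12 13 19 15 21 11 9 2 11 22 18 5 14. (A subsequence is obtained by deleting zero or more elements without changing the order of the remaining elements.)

6

Let dp[i] be the longest non-decreasing subsequence ending at position i. Then dp = [1, 2, 1, 2, 3, 4, 4, 5, 2, 2, 2, 3, 6, 5, 3, 4].
The maximum is 6; one witness is 2, 12, 13, 19, 21, 22 at positions 1,4,5,6,8,13.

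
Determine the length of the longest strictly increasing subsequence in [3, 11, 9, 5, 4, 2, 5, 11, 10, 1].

4

Scanning left to right, the best length ending at each element is: 3→1, 11→2, 9→2, 5→2, 4→2, 2→1, 5→3, 11→4, 10→4, 1→1.
So the longest increasing subsequence has length 4, e.g. 3, 4, 5, 11.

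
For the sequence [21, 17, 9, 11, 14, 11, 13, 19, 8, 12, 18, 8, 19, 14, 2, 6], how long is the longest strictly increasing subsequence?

One longest increasing subsequence is 9, 11, 14, 18, 19 (positions 3,4,5,11,13), of length 5; no longer one exists.

5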